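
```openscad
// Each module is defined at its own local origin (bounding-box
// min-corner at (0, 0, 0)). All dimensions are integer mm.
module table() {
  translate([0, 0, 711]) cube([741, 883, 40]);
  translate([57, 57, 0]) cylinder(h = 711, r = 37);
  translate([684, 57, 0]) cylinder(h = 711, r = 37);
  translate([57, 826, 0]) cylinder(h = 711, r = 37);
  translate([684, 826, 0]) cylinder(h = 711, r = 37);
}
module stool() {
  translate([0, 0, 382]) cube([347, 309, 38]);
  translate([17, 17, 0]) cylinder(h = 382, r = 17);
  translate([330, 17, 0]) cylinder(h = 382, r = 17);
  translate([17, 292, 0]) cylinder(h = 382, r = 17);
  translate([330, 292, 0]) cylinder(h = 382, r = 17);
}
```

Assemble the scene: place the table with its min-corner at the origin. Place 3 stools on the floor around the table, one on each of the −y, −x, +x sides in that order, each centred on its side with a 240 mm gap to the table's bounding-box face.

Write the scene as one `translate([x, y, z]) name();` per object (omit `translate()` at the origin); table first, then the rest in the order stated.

table();
translate([197, -549, 0]) stool();
translate([-587, 287, 0]) stool();
translate([981, 287, 0]) stool();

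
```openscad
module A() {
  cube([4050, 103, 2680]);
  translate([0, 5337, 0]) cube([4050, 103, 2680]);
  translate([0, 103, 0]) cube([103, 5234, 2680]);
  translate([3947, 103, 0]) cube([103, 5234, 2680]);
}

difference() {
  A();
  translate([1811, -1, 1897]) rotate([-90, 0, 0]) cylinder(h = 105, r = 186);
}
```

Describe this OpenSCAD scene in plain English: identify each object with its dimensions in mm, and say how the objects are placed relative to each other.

A is the wall frame of a small rectangular building: four walls, each 2680 mm tall and 103 mm thick, enclosing a footprint 4050 mm (x) by 5440 mm (y) outside-to-outside, with no floor or roof. The front and back walls (the −y and +y sides) span the full width; the two side walls fit between them.

The house frame has a circular hole of radius 186 mm through its front wall, centred at (x = 1811, z = 1897).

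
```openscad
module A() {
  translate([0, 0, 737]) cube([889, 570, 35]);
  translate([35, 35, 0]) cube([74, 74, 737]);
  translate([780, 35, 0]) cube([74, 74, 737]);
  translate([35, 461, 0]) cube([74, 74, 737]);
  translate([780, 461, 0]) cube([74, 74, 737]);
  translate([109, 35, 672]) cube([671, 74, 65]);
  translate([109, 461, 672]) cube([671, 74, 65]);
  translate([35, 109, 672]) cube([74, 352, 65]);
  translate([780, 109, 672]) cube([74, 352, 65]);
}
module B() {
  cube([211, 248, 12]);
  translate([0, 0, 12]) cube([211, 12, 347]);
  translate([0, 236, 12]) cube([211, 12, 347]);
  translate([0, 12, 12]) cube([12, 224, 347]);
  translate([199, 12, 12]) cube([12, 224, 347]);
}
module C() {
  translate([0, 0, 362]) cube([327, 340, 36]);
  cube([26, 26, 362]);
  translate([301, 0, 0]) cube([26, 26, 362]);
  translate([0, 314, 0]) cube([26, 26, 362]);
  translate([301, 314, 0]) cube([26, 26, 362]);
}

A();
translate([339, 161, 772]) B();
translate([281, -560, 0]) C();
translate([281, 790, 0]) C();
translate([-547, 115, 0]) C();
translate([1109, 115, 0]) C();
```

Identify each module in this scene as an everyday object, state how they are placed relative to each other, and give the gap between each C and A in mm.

A is a table. B is an open box. C is a stool. The open box is on top of the table, centred. Four stools sit around the table at the −y, +y, −x, +x sides. The gap between each stool and the table is 220 mm.

Each stool's nearest face is 220 mm from the table's bounding box.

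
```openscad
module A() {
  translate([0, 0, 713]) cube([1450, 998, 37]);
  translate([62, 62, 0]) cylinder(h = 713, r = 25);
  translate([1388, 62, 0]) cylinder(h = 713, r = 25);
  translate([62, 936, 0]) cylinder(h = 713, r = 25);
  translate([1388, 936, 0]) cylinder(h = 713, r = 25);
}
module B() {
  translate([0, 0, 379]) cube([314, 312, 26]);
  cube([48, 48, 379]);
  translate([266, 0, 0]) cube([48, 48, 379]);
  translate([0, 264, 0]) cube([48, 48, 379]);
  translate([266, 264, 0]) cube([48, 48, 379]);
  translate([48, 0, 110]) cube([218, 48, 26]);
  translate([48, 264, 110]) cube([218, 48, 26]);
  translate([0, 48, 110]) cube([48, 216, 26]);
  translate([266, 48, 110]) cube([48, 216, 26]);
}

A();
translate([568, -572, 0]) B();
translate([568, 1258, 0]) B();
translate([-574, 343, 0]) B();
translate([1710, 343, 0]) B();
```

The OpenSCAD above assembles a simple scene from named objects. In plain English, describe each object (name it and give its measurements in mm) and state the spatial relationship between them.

A is a table with a 1450×998 mm rectangular top, 37 mm thick, top surface at z = 750 mm, supported by four round legs of 50 mm diameter, each leg's bounding box inset 37 mm from the nearest pair of top edges, running from the floor.

B is a four-legged stool. The seat is 314×312 mm, 26 mm thick, top at z = 405 mm. It stands on four square legs, each 48×48 mm in cross-section, from z = 0 to the seat underside, each flush with a corner of the seat. Four stretchers, 48 mm wide and 26 mm tall, connect adjacent legs with their undersides at z = 110 mm, each running between the inner faces of the legs it joins and aligned with the legs' outer faces on the other axis.

Four stools sit around the table at the −y, +y, −x, +x sides.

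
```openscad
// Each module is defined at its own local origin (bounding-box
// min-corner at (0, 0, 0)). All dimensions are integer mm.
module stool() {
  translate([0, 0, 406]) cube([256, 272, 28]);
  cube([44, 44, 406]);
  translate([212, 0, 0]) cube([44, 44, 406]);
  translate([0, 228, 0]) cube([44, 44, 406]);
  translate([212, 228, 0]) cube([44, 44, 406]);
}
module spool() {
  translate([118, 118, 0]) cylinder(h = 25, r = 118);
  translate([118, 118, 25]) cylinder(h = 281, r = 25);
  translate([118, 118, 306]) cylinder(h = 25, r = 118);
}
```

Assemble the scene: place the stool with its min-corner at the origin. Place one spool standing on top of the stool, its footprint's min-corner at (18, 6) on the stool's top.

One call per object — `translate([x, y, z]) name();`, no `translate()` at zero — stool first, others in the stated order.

stool();
translate([18, 6, 434]) spool();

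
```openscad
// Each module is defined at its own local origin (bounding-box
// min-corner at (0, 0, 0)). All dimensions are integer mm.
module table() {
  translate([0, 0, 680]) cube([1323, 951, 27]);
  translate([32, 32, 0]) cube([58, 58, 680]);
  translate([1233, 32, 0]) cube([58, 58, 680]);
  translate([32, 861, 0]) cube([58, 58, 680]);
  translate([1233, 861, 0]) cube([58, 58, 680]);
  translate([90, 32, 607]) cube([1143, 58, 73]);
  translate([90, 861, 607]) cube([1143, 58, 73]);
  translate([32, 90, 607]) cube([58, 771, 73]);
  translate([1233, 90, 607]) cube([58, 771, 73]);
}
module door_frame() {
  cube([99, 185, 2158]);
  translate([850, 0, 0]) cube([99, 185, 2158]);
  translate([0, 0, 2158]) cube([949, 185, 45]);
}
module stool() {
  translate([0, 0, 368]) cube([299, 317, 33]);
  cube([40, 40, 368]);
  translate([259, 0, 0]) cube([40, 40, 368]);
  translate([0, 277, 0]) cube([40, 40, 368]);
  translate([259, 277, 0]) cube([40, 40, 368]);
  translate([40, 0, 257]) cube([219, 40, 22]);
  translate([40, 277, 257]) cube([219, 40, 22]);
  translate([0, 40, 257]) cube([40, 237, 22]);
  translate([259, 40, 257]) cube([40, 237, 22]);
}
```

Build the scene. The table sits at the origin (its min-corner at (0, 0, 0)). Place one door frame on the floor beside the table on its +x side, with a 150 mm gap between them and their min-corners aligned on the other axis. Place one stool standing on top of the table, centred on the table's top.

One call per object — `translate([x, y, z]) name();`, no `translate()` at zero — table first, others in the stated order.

table();
translate([1473, 0, 0]) door_frame();
translate([512, 317, 707]) stool();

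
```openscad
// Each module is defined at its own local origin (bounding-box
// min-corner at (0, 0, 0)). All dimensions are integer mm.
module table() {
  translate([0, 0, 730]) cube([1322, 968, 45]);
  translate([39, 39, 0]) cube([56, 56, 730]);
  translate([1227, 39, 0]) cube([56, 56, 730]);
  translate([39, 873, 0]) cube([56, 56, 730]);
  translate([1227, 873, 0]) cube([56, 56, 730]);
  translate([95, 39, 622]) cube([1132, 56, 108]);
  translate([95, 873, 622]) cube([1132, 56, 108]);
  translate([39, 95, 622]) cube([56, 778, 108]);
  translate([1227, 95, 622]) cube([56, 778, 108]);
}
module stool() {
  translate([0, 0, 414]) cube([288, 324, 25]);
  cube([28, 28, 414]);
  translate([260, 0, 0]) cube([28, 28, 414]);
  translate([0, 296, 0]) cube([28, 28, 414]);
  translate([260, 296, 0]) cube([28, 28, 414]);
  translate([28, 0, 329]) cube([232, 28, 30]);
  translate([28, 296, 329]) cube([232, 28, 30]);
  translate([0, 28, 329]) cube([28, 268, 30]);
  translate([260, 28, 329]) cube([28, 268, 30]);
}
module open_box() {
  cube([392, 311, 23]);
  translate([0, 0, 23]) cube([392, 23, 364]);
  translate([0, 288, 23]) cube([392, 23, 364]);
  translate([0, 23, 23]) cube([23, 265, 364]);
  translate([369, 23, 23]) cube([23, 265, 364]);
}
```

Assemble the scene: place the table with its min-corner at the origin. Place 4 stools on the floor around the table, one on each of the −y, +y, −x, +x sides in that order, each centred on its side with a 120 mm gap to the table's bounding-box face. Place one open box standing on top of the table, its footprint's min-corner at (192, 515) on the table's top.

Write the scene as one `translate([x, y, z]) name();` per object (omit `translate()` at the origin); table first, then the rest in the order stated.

table();
translate([517, -444, 0]) stool();
translate([517, 1088, 0]) stool();
translate([-408, 322, 0]) stool();
translate([1442, 322, 0]) stool();
translate([192, 515, 775]) open_box();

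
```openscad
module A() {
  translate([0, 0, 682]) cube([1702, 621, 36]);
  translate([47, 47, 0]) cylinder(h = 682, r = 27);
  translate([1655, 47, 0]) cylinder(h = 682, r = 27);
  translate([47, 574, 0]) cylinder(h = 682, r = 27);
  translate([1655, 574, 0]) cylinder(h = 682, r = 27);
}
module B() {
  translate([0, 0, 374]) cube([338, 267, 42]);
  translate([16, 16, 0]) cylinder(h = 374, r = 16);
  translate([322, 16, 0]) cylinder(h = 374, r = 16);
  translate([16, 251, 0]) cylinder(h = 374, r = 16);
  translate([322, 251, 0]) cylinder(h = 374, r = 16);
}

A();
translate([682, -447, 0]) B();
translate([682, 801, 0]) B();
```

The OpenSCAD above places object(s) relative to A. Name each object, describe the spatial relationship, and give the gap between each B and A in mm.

Each stool's nearest face is 180 mm from the table's bounding box.

A is a table. B is a stool. Two stools sit around the table at the −y, +y sides. The gap between each stool and the table is 180 mm.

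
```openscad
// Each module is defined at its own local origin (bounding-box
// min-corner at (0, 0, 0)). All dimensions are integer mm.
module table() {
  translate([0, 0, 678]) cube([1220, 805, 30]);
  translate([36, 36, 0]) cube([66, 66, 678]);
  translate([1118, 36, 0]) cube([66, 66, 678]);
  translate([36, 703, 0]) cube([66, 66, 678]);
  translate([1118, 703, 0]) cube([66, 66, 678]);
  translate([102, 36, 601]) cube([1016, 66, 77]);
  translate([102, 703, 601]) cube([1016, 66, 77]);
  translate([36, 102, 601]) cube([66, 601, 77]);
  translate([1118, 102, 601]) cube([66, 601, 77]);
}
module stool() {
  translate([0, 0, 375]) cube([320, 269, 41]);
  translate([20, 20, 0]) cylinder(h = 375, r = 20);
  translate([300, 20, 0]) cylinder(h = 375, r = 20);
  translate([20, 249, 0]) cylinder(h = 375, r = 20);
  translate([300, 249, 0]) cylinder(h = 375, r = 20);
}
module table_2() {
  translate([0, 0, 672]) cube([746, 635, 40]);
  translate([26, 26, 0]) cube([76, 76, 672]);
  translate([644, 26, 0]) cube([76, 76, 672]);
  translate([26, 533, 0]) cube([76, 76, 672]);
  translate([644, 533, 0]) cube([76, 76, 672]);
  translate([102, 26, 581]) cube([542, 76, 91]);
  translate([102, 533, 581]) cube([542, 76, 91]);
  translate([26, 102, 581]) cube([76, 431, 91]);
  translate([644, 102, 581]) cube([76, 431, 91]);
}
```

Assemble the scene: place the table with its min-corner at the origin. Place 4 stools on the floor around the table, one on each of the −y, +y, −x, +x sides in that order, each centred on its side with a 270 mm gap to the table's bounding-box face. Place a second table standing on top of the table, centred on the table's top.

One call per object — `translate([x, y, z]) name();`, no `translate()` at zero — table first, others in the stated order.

table();
translate([450, -539, 0]) stool();
translate([450, 1075, 0]) stool();
translate([-590, 268, 0]) stool();
translate([1490, 268, 0]) stool();
translate([237, 85, 708]) table_2();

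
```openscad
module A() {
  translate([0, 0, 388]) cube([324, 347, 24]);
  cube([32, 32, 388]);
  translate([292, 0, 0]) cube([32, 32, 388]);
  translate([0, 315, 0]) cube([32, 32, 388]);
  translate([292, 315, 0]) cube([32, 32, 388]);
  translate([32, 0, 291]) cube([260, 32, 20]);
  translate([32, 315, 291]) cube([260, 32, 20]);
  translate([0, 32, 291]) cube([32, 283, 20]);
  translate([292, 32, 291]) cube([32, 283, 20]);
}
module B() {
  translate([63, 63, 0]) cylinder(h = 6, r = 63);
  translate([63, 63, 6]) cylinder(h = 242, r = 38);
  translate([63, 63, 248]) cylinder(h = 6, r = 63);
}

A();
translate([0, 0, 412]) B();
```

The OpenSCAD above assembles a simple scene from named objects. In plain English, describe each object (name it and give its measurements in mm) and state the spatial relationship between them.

A is a simple wooden stool: a rectangular seat 324 mm (x) by 347 mm (y), 24 mm thick, top face at z = 412 mm, on four square legs, each 32×32 mm in cross-section. The legs rest on z = 0, each flush with a corner of the seat. Four stretchers, 32 mm wide and 20 mm tall, connect adjacent legs with their undersides at z = 291 mm, each running between the inner faces of the legs it joins and aligned with the legs' outer faces on the other axis.

B is a spool: two coaxial disc flanges of radius 63 mm and thickness 6 mm, joined by a core cylinder of radius 38 mm and height 242 mm. The lower flange rests on z = 0 and the three cylinders share a vertical axis.

The spool is on top of the stool.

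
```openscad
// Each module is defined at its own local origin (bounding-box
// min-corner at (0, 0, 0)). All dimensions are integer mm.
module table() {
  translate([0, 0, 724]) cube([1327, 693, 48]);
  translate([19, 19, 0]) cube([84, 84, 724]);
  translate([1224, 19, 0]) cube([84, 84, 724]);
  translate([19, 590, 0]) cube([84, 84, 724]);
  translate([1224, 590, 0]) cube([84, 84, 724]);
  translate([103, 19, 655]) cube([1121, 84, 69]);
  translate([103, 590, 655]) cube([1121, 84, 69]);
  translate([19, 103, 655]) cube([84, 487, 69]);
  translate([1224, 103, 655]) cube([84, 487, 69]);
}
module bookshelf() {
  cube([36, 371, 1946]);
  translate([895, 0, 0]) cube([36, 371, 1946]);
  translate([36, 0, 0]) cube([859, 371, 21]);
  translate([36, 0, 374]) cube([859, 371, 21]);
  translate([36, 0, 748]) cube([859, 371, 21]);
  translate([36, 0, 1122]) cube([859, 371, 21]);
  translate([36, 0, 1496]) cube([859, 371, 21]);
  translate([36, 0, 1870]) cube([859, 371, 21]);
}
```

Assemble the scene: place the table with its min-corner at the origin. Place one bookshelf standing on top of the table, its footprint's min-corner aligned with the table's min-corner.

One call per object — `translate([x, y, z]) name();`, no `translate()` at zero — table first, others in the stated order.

table();
translate([0, 0, 772]) bookshelf();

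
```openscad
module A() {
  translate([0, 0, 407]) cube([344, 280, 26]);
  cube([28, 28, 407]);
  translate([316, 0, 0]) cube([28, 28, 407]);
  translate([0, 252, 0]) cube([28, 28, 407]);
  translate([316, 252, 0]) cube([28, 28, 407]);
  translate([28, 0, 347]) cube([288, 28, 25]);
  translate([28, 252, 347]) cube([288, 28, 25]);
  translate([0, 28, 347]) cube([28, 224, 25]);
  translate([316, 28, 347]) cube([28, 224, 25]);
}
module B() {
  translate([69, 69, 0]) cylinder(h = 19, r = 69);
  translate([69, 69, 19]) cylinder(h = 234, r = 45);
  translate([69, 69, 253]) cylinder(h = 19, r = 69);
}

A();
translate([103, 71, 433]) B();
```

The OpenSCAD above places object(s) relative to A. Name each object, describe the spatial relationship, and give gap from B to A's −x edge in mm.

A is a stool. B is a spool. The spool is on top of the stool, centred. The gap from the spool to the stool's −x edge is 103 mm.

The spool's min-x is at 103; the stool's min-x is 0; gap = 103 mm.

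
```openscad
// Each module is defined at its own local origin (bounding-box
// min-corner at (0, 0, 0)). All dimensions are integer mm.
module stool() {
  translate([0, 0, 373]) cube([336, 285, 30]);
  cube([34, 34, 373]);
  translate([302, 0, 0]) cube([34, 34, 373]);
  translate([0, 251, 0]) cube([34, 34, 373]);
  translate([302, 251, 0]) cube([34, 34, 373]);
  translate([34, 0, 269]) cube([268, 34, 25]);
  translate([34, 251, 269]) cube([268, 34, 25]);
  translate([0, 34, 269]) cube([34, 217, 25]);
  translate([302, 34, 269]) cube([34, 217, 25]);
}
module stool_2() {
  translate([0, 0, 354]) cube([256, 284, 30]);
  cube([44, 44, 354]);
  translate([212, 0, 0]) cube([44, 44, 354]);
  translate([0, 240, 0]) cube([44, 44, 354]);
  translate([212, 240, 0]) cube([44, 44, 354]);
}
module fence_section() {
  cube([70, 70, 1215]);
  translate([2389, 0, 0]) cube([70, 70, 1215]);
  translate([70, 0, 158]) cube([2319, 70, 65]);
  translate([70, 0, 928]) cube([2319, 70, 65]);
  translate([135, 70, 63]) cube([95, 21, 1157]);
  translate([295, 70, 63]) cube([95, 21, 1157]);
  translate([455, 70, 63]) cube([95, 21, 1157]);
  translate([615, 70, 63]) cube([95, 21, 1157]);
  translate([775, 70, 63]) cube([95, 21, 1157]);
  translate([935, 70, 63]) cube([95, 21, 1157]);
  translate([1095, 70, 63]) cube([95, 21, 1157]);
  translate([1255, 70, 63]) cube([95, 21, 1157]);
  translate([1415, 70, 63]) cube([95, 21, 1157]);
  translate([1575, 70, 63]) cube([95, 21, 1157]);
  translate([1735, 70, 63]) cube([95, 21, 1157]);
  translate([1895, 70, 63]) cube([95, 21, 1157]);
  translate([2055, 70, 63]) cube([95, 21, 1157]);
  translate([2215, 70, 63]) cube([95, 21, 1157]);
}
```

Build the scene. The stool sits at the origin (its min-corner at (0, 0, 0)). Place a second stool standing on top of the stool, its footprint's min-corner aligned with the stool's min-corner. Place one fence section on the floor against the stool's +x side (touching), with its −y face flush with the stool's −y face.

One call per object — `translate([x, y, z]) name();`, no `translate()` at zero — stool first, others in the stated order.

stool();
translate([0, 0, 403]) stool_2();
translate([336, 0, 0]) fence_section();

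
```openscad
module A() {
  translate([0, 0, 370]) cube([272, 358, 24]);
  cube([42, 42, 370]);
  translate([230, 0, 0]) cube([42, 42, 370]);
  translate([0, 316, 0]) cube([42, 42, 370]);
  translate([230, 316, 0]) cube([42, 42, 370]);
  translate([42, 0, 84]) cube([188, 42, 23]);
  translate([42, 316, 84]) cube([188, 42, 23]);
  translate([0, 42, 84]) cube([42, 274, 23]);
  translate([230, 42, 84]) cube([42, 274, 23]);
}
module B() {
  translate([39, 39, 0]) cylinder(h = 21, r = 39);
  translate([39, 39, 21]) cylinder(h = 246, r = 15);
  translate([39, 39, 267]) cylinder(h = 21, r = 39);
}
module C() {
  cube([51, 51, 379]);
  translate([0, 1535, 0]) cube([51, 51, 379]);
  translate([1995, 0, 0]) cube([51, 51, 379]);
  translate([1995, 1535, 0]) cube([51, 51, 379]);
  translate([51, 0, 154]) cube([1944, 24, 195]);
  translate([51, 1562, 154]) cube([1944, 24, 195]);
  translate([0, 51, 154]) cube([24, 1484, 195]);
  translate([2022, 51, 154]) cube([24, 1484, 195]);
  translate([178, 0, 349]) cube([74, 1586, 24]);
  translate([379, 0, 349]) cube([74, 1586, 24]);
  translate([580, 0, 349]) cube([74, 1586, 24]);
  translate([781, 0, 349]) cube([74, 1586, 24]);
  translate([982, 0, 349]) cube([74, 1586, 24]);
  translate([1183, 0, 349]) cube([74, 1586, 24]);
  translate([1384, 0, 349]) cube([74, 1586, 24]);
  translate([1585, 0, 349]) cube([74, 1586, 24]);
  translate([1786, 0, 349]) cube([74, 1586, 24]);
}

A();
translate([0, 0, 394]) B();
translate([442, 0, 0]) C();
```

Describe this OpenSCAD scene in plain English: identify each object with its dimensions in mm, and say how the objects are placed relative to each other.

A is a simple wooden stool: a rectangular seat 272 mm (x) by 358 mm (y), 24 mm thick, top face at z = 394 mm, on four square legs, each 42×42 mm in cross-section. The legs rest on z = 0, each flush with a corner of the seat. Four stretchers, 42 mm wide and 23 mm tall, connect adjacent legs with their undersides at z = 84 mm, each running between the inner faces of the legs it joins and aligned with the legs' outer faces on the other axis.

B is a spool: two coaxial disc flanges of radius 39 mm and thickness 21 mm, joined by a core cylinder of radius 15 mm and height 246 mm. The lower flange rests on z = 0 and the three cylinders share a vertical axis.

C is a bed frame 2046 mm long (x) by 1586 mm wide (y). Four 51×51 mm corner posts, 379 mm tall, at the corners of the footprint. Four rails of 24 mm thickness and 195 mm height run between adjacent posts with their undersides at z = 154 mm, their outer faces flush with the outside of the frame (the two x-running rails run between the posts' inner faces; the two y-running rails run between the posts' inner faces). 9 slats, each 74 mm wide (x) and 24 mm thick, lie across the top of the two x-running rails, running the full 1586 mm width of the frame in y; the slats are evenly spaced along x between the inner faces of the end posts with equal gaps (rounded down to the nearest mm) at the −x end and between each pair — any rounding remainder accumulates at the +x end.

The spool is on top of the stool. The bed frame is on the floor beside the stool on its +x side.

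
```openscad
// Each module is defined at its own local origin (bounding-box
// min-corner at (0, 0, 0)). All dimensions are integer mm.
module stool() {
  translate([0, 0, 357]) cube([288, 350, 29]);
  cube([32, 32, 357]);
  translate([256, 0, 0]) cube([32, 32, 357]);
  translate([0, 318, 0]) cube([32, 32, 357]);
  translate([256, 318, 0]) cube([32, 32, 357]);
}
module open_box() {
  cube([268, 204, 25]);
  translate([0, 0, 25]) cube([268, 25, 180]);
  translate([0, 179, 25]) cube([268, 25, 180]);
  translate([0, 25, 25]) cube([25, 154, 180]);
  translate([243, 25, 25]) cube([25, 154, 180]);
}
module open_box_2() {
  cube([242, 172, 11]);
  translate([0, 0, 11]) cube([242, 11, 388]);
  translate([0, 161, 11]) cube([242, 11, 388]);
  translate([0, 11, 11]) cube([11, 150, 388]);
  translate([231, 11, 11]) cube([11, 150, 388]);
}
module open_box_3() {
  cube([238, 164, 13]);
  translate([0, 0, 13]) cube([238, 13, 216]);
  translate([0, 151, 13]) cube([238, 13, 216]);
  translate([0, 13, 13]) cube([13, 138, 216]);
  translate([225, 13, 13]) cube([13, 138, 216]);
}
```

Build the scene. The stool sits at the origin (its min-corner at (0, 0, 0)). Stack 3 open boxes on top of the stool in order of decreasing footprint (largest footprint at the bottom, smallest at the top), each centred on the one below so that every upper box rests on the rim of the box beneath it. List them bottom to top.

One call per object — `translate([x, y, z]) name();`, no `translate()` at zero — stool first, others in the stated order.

stool();
translate([10, 73, 386]) open_box();
translate([23, 89, 591]) open_box_2();
translate([25, 93, 990]) open_box_3();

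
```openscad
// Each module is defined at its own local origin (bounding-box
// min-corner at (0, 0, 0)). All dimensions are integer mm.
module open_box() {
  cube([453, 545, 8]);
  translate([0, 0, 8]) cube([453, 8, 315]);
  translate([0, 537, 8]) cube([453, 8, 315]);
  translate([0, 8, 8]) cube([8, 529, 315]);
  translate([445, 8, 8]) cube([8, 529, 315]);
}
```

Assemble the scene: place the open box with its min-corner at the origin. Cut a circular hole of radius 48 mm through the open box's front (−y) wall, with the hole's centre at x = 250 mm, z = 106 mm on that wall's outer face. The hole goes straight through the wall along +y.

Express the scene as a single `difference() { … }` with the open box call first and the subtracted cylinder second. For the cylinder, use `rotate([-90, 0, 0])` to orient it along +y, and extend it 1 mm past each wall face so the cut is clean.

difference() {
  open_box();
  translate([250, -1, 106]) rotate([-90, 0, 0]) cylinder(h = 10, r = 48);
}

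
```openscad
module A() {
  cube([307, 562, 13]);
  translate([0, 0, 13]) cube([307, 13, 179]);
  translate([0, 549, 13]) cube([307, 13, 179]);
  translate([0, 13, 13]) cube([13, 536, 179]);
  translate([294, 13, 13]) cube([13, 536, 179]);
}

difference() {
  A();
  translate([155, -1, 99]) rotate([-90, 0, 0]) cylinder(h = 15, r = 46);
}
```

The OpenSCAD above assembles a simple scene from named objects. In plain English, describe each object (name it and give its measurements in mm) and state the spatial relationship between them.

A is an open-topped rectangular box: outside dimensions 307×562×192 mm, with a uniform wall and base thickness of 13 mm. The base is a full 307×562 slab on the floor; four walls sit on top of the base. The front and back walls (the −y and +y sides) span the full width; the two side walls fit between them.

The open box has a circular hole of radius 46 mm through its front wall, centred at (x = 155, z = 99).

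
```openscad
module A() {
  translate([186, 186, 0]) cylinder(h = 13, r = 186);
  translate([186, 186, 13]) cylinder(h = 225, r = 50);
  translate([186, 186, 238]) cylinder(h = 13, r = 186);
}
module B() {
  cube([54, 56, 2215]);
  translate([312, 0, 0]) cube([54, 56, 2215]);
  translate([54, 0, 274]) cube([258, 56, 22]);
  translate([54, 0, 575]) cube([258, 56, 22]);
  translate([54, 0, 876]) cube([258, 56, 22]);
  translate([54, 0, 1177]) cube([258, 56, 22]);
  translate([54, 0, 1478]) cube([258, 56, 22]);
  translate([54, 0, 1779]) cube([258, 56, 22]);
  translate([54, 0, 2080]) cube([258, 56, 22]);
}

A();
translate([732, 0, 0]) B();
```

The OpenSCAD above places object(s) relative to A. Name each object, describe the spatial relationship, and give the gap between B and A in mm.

A is a spool. B is a ladder. The ladder is on the floor beside the spool on its +x side. The gap between the ladder and the spool is 360 mm.

The ladder's nearest face is 360 mm from the spool's +x face.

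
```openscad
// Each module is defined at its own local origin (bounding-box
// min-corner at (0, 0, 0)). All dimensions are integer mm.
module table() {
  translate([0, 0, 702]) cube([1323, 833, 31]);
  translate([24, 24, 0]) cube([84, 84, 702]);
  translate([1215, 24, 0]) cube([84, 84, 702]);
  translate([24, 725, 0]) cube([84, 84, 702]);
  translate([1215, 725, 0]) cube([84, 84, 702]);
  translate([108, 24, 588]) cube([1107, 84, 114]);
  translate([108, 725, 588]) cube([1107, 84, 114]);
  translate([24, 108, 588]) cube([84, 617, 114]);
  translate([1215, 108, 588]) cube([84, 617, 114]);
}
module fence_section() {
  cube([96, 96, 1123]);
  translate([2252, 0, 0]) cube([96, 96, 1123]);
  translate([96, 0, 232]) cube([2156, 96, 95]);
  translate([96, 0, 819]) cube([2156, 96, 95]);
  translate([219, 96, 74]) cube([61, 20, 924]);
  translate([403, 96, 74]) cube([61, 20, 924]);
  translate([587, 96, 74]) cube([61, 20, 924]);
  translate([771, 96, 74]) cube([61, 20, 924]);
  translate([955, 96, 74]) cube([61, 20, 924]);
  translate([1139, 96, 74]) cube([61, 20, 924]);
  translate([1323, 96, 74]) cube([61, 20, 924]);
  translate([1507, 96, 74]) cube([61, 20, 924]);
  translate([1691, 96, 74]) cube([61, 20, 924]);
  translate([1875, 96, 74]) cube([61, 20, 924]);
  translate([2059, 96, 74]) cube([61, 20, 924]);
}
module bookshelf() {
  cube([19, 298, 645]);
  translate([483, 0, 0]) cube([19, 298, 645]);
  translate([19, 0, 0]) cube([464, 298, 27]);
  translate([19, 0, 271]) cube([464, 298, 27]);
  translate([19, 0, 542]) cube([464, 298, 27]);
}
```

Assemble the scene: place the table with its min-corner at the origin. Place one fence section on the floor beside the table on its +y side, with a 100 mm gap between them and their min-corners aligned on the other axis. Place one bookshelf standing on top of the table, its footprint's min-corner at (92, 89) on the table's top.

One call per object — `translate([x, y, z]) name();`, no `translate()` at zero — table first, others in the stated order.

table();
translate([0, 933, 0]) fence_section();
translate([92, 89, 733]) bookshelf();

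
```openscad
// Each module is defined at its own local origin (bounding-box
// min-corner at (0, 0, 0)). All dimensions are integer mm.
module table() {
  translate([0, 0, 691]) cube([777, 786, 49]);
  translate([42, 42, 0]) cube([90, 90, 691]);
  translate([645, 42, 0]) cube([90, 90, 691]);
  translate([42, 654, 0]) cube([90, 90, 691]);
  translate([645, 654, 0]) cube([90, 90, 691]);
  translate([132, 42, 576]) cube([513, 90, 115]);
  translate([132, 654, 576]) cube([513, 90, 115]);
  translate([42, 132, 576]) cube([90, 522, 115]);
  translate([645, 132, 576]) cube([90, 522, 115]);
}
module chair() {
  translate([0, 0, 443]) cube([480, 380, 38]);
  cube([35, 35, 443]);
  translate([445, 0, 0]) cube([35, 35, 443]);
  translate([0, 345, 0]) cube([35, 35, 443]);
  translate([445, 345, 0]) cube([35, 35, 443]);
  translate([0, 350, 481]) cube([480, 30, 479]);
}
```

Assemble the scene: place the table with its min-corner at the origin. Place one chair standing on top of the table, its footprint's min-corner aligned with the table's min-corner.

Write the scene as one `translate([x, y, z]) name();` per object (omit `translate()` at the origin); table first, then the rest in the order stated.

table();
translate([0, 0, 740]) chair();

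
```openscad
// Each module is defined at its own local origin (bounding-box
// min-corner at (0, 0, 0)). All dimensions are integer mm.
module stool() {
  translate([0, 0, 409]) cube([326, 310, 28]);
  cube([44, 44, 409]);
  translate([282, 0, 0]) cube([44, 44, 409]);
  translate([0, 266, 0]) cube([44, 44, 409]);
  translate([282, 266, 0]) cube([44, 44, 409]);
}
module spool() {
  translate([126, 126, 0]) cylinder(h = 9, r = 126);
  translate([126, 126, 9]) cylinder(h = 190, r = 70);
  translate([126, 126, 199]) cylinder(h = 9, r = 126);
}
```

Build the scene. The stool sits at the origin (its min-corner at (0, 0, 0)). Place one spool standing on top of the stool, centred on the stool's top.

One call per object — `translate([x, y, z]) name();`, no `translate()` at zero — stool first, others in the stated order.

stool();
translate([37, 29, 437]) spool();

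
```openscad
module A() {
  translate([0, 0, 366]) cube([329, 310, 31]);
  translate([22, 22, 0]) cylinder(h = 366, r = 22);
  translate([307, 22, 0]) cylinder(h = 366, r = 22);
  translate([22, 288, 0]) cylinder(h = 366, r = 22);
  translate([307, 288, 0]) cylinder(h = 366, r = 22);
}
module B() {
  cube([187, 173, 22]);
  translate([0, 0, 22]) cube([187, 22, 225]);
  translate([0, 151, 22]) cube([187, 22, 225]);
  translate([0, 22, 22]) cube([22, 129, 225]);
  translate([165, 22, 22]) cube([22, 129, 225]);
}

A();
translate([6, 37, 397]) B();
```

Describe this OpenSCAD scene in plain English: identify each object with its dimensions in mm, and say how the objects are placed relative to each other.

A is a simple wooden stool: a rectangular seat 329 mm (x) by 310 mm (y), 31 mm thick, top face at z = 397 mm, on four round legs, each 44 mm in diameter. The legs rest on z = 0, each leg's axis is inset half a diameter from the nearest pair of seat edges (so the leg's bounding box is flush with the corner).

B is an open storage box with external size 187×173×247 mm and wall thickness 22 mm (the base is also 22 mm thick). The base covers the whole footprint; the four walls stand on the base, with the y-facing walls full-width and the x-facing walls fitting between their inner faces.

The open box is on top of the stool.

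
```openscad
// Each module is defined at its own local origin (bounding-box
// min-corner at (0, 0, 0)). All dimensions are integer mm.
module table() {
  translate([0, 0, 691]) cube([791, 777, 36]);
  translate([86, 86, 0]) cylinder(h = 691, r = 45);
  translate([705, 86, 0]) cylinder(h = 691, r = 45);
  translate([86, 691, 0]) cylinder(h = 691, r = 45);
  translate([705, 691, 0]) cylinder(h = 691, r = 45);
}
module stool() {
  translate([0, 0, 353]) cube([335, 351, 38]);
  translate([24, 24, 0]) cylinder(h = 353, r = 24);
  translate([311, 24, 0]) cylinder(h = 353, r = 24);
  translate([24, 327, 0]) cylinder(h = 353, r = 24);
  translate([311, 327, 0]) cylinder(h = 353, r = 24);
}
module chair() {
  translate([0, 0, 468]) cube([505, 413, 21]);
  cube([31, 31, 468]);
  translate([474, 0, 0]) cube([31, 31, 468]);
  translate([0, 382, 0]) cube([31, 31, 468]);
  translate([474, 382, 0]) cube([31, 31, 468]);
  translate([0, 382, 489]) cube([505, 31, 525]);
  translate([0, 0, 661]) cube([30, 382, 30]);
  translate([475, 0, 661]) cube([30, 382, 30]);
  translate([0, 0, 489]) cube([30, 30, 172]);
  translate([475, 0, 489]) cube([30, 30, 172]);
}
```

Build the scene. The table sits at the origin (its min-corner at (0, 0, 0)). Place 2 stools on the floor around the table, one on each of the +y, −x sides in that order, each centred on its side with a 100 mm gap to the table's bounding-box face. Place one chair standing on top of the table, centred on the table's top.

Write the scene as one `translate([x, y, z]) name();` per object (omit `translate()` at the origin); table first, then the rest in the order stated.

table();
translate([228, 877, 0]) stool();
translate([-435, 213, 0]) stool();
translate([143, 182, 727]) chair();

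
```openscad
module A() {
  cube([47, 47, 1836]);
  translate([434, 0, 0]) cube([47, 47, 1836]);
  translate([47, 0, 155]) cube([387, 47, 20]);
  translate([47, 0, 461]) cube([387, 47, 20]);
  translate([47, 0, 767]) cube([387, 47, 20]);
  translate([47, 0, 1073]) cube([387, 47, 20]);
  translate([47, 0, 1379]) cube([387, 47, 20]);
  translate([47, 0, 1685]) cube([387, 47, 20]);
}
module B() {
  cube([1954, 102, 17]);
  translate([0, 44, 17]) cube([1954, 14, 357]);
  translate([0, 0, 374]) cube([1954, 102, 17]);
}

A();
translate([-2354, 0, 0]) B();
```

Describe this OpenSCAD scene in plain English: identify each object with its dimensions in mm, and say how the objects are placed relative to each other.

A is a straight ladder. Two 47×47 mm vertical rails, 1836 mm tall, stand 481 mm apart (outside-to-outside) with their front faces coplanar on the −y side. 6 rungs, each 47 mm deep and 20 mm tall, span between the inner faces of the rails, front faces flush with the rails. The lowest rung's underside is at z = 155 mm and rungs are spaced 306 mm apart (underside to underside).

B is an I-beam lying along x, 1954 mm long. Overall section height 391 mm. Two flanges 102 mm wide (y) and 17 mm thick, one on the floor and one at the top; a web 14 mm thick runs between them, centred on the flange width.

The I-beam is on the floor beside the ladder on its −x side.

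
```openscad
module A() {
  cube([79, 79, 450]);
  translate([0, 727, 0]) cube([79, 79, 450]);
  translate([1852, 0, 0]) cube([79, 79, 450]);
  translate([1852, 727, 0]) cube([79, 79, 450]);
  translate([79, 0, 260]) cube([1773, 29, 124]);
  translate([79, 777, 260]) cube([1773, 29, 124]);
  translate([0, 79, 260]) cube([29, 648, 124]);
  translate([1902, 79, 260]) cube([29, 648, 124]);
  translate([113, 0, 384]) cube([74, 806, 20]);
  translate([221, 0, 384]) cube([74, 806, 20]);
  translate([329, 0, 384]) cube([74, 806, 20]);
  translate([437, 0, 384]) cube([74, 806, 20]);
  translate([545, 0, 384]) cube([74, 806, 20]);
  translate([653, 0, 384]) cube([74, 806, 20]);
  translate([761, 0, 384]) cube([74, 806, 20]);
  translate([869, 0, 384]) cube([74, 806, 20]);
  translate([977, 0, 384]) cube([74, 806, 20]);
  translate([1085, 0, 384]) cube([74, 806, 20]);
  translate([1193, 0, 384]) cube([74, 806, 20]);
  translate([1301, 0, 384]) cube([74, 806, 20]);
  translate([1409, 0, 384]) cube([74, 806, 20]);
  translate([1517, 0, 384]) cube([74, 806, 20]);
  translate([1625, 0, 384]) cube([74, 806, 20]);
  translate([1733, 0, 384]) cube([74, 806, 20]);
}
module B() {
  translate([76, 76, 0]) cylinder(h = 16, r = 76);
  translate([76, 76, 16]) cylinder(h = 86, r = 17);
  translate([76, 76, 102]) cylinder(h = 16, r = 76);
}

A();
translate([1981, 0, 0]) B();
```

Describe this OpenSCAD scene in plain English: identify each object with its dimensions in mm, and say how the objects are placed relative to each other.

A is a bed frame 1931 mm long (x) by 806 mm wide (y). Four 79×79 mm corner posts, 450 mm tall, at the corners of the footprint. Four rails of 29 mm thickness and 124 mm height run between adjacent posts with their undersides at z = 260 mm, their outer faces flush with the outside of the frame (the two x-running rails run between the posts' inner faces; the two y-running rails run between the posts' inner faces). 16 slats, each 74 mm wide (x) and 20 mm thick, lie across the top of the two x-running rails, running the full 806 mm width of the frame in y; the slats are evenly spaced along x between the inner faces of the end posts with equal gaps (rounded down to the nearest mm) at the −x end and between each pair — any rounding remainder accumulates at the +x end.

B is a spool: two coaxial disc flanges of radius 76 mm and thickness 16 mm, joined by a core cylinder of radius 17 mm and height 86 mm. The lower flange rests on z = 0 and the three cylinders share a vertical axis.

The spool is on the floor beside the bed frame on its +x side.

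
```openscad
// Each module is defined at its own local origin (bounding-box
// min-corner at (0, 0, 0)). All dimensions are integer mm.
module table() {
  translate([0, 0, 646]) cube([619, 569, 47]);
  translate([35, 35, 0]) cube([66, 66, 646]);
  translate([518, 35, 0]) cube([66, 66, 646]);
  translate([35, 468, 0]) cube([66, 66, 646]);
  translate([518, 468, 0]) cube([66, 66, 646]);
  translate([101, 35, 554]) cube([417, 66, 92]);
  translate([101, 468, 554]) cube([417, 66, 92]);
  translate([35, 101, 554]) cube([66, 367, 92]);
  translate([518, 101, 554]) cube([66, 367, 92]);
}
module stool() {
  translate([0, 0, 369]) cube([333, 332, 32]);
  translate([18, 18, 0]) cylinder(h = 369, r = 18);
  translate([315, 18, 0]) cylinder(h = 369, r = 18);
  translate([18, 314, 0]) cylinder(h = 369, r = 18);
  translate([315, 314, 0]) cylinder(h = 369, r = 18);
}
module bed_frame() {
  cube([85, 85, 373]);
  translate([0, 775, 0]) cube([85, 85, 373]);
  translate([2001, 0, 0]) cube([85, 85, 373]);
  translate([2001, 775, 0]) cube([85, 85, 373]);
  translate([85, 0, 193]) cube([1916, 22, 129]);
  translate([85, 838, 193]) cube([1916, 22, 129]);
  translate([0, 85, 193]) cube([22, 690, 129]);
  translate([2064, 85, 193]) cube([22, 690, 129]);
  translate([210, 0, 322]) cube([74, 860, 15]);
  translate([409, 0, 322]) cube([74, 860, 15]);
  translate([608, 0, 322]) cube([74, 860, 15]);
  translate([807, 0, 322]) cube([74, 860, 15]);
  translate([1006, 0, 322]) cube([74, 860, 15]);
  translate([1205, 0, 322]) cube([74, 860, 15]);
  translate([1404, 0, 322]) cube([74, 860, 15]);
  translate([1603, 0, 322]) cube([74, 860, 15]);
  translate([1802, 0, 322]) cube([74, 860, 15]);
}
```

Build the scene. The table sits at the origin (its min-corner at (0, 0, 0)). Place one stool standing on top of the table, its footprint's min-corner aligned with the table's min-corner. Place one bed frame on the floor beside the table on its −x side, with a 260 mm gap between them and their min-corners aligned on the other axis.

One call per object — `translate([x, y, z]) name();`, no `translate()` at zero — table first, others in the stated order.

table();
translate([0, 0, 693]) stool();
translate([-2346, 0, 0]) bed_frame();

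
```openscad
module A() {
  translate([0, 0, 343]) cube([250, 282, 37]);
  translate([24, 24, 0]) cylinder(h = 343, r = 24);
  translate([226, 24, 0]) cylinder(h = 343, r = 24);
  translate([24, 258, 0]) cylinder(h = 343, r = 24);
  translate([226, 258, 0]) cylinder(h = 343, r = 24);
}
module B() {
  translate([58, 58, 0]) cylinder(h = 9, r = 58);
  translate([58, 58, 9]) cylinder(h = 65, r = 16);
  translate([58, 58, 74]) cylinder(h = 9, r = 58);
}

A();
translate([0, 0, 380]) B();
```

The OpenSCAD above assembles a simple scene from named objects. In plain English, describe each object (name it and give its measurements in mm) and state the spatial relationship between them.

A is a four-legged stool. The seat is a 250×282×37 mm slab whose top surface is at z = 380 mm; four round legs, each 48 mm in diameter, run from the floor (z = 0) to the underside of the seat, each leg's axis is inset half a diameter from the nearest pair of seat edges (so the leg's bounding box is flush with the corner).

B is a spool: two coaxial disc flanges of radius 58 mm and thickness 9 mm, joined by a core cylinder of radius 16 mm and height 65 mm. The lower flange rests on z = 0 and the three cylinders share a vertical axis.

The spool is on top of the stool.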